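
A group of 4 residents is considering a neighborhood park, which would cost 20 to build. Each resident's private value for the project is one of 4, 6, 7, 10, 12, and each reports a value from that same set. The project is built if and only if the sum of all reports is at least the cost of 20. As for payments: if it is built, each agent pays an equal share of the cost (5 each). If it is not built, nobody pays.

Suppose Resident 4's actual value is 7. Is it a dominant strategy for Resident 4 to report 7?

Consider the case where Resident 1 reports 4, Resident 2 reports 4 and Resident 3 reports 4.
Truthful report 7: project not built, utility 0.
Report 10 instead: project built, pays 5, utility 7 - 5 = 2.
Since 2 > 0, reporting 10 is strictly better here, so truthful reporting is not dominant.

No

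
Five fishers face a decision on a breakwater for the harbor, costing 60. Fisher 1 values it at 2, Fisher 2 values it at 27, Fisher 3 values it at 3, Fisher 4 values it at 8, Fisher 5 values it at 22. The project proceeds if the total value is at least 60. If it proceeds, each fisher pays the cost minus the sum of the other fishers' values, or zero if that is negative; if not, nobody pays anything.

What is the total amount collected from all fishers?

Total value 62 ≥ cost 60, so it is built.
Fisher 1: others sum to 60; max(0, 60 - 60) = 0.
Fisher 2: others sum to 35; max(0, 60 - 35) = 25.
Fisher 3: others sum to 59; max(0, 60 - 59) = 1.
Fisher 4: others sum to 54; max(0, 60 - 54) = 6.
Fisher 5: others sum to 40; max(0, 60 - 40) = 20.
Total collected = 0 + 25 + 1 + 6 + 20 = 52.

52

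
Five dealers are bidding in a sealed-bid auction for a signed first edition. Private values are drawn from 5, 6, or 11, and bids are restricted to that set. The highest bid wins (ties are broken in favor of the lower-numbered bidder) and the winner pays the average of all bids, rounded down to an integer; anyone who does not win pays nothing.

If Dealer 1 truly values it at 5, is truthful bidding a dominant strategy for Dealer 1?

Check each profile of the others' bids and compare truth against every alternative bid.
Others bid (6, 6, 6, 6): truth gives 0, best alternative gives -1.
Others bid (5, 5, 5, 5): truth gives 0, best alternative gives 0.
Others bid (5, 5, 5, 6): truth gives 0, best alternative gives 0.
Others bid (5, 5, 5, 11): truth gives 0, best alternative gives 0.
Others bid (5, 5, 6, 5): truth gives 0, best alternative gives 0.
Others bid (5, 5, 6, 6): truth gives 0, best alternative gives 0.
(Remaining 75 profiles checked similarly; truth is weakly best in each.)
In every case the truthful bid is at least as good as any alternative, so it is a dominant strategy.

Yes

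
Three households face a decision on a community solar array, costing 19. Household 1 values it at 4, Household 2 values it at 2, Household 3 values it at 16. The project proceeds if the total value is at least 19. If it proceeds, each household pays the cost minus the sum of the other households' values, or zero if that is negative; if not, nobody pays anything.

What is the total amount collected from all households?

14

Total value 22 ≥ cost 19, so it is built.
Household 1: others sum to 18; max(0, 19 - 18) = 1.
Household 2: others sum to 20; max(0, 19 - 20) = 0.
Household 3: others sum to 6; max(0, 19 - 6) = 13.
Total collected = 1 + 0 + 13 = 14.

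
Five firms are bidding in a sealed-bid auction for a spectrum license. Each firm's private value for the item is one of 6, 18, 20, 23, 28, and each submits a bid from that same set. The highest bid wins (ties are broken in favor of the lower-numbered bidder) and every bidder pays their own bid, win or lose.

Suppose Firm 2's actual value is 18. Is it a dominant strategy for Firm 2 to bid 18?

No

Consider the case where Firm 1 bids 6, Firm 3 bids 6, Firm 4 bids 6 and Firm 5 bids 20.
Truthful bid 18: loses but pays 18, utility -18.
Bid 6 instead: loses but pays 6, utility -6.
Since -6 > -18, bidding 6 is strictly better here, so truthful bidding is not dominant.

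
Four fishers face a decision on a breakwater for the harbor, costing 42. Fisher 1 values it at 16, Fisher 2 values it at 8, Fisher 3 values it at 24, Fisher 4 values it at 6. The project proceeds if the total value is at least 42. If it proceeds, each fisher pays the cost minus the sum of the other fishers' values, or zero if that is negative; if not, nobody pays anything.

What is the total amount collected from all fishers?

16

Total value 54 ≥ cost 42, so it is built.
Fisher 1: others sum to 38; max(0, 42 - 38) = 4.
Fisher 2: others sum to 46; max(0, 42 - 46) = 0.
Fisher 3: others sum to 30; max(0, 42 - 30) = 12.
Fisher 4: others sum to 48; max(0, 42 - 48) = 0.
Total collected = 4 + 0 + 12 + 0 = 16.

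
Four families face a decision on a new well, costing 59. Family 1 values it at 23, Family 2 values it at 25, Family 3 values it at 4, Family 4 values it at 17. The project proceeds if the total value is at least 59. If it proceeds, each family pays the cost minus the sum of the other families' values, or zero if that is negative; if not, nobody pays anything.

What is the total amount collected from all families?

35

Total value 69 ≥ cost 59, so it is built.
Family 1: others sum to 46; max(0, 59 - 46) = 13.
Family 2: others sum to 44; max(0, 59 - 44) = 15.
Family 3: others sum to 65; max(0, 59 - 65) = 0.
Family 4: others sum to 52; max(0, 59 - 52) = 7.
Total collected = 13 + 15 + 0 + 7 = 35.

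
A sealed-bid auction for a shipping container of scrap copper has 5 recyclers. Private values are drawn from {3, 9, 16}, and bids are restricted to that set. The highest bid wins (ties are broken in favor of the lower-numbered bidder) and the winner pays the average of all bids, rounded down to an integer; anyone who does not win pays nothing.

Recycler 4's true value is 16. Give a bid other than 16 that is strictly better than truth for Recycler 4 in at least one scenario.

9

Suppose Recycler 1 bids 3, Recycler 2 bids 3, Recycler 3 bids 3 and Recycler 5 bids 3.
Bid 16: wins, pays 5, utility 16 - 5 = 11.
Bid 9: wins, pays 4, utility 16 - 4 = 12.
So bidding 9 beats truth here (12 > 11).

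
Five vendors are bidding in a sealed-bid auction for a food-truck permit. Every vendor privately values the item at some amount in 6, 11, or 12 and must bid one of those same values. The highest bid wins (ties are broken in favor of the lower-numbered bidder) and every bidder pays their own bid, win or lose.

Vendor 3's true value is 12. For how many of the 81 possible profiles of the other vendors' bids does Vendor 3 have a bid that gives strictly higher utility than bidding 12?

Others bid (6, 6, 6, 6): truth gives 0; bid 11 gives 1 > 0. Violating.
Others bid (6, 6, 6, 11): truth gives 0; bid 11 gives 1 > 0. Violating.
Others bid (6, 6, 11, 6): truth gives 0; bid 11 gives 1 > 0. Violating.
Others bid (6, 6, 11, 11): truth gives 0; bid 11 gives 1 > 0. Violating.
Others bid (6, 6, 6, 12): truth gives 0; no alternative beats it.
Others bid (6, 6, 11, 12): truth gives 0; no alternative beats it.
(Checking all 81 profiles: 49 have a profitable deviation, 32 do not.)

49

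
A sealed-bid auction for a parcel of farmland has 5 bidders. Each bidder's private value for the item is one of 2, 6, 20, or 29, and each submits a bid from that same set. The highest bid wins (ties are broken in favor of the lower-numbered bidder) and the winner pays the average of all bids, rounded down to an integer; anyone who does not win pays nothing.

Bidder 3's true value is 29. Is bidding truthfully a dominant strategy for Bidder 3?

Consider the case where Bidder 1 bids 2, Bidder 2 bids 2, Bidder 4 bids 2 and Bidder 5 bids 2.
Truthful bid 29: wins, pays 7, utility 29 - 7 = 22.
Bid 6 instead: wins, pays 2, utility 29 - 2 = 27.
Since 27 > 22, bidding 6 is strictly better here, so truthful bidding is not dominant.

No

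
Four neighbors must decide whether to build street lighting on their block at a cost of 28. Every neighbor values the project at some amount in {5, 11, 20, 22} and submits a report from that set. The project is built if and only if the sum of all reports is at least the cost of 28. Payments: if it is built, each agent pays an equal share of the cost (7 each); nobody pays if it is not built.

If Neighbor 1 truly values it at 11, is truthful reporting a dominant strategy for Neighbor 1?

Consider the case where Neighbor 2 reports 5, Neighbor 3 reports 5 and Neighbor 4 reports 5.
Truthful report 11: project not built, utility 0.
Report 20 instead: project built, pays 7, utility 11 - 7 = 4.
Since 4 > 0, reporting 20 is strictly better here, so truthful reporting is not dominant.

No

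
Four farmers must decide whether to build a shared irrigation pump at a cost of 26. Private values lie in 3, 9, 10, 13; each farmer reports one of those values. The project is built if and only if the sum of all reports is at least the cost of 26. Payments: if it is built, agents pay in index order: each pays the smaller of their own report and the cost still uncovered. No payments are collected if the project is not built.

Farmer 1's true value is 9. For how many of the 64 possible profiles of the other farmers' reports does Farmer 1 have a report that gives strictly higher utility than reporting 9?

Others report (3, 9, 13): truth gives 0; report 3 gives 6 > 0. Violating.
Others report (3, 10, 10): truth gives 0; report 3 gives 6 > 0. Violating.
Others report (3, 10, 13): truth gives 0; report 3 gives 6 > 0. Violating.
Others report (3, 13, 9): truth gives 0; report 3 gives 6 > 0. Violating.
Others report (3, 3, 3): truth gives 0; no alternative beats it.
Others report (3, 3, 9): truth gives 0; no alternative beats it.
(Checking all 64 profiles: 45 have a profitable deviation, 19 do not.)

45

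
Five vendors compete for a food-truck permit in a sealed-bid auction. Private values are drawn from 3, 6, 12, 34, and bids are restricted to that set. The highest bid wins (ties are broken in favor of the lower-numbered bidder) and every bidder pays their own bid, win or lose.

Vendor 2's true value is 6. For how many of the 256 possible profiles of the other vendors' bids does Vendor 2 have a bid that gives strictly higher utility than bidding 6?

Others bid (3, 3, 3, 12): truth gives -6; bid 3 gives -3 > -6. Violating.
Others bid (3, 3, 3, 34): truth gives -6; bid 3 gives -3 > -6. Violating.
Others bid (3, 3, 6, 12): truth gives -6; bid 3 gives -3 > -6. Violating.
Others bid (3, 3, 6, 34): truth gives -6; bid 3 gives -3 > -6. Violating.
Others bid (3, 3, 3, 3): truth gives 0; no alternative beats it.
Others bid (3, 3, 3, 6): truth gives 0; no alternative beats it.
(Checking all 256 profiles: 248 have a profitable deviation, 8 do not.)

248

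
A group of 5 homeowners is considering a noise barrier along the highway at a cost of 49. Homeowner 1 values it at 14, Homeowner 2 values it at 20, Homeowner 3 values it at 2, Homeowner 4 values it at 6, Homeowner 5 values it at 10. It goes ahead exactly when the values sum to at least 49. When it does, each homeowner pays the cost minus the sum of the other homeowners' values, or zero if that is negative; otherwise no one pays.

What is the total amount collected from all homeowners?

38

Total value 52 ≥ cost 49, so it is built.
Homeowner 1: others sum to 38; max(0, 49 - 38) = 11.
Homeowner 2: others sum to 32; max(0, 49 - 32) = 17.
Homeowner 3: others sum to 50; max(0, 49 - 50) = 0.
Homeowner 4: others sum to 46; max(0, 49 - 46) = 3.
Homeowner 5: others sum to 42; max(0, 49 - 42) = 7.
Total collected = 11 + 17 + 0 + 3 + 7 = 38.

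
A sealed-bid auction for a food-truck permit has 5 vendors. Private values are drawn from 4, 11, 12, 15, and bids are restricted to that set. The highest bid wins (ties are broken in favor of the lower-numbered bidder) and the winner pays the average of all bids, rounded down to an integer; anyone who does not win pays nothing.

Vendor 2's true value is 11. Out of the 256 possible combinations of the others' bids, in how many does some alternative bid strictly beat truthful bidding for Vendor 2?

78

Others bid (4, 4, 4, 12): truth gives 0; bid 12 gives 4 > 0. Violating.
Others bid (4, 4, 4, 15): truth gives 0; bid 15 gives 3 > 0. Violating.
Others bid (4, 4, 11, 12): truth gives 0; bid 12 gives 3 > 0. Violating.
Others bid (4, 4, 11, 15): truth gives 0; bid 15 gives 2 > 0. Violating.
Others bid (4, 4, 4, 4): truth gives 6; no alternative beats it.
Others bid (4, 4, 4, 11): truth gives 5; no alternative beats it.
(Checking all 256 profiles: 78 have a profitable deviation, 178 do not.)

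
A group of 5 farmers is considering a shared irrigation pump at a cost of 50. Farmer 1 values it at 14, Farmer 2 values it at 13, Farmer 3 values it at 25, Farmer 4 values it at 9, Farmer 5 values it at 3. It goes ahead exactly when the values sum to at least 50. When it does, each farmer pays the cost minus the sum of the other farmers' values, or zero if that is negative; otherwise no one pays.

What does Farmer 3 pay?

11

Total value 64 ≥ cost 50, so the project is built.
The other farmers' values sum to 39.
Cost minus that sum is 50 - 39 = 11.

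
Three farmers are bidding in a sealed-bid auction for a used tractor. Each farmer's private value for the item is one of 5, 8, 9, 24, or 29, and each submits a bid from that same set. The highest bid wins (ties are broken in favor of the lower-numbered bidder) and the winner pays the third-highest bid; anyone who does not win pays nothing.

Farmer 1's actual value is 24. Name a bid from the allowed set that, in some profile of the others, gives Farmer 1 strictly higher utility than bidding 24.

29

Suppose Farmer 2 bids 5 and Farmer 3 bids 29.
Bid 24: loses, pays 0, utility 0.
Bid 29: wins, pays 5, utility 24 - 5 = 19.
So bidding 29 beats truth here (19 > 0).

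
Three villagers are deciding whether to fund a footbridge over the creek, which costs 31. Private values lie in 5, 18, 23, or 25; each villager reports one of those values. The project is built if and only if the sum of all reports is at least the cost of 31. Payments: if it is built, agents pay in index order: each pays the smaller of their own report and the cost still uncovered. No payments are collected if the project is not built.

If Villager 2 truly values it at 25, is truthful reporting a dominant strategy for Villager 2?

No

Consider the case where Villager 1 reports 5 and Villager 3 reports 5.
Truthful report 25: project built, pays 25, utility 25 - 25 = 0.
Report 23 instead: project built, pays 23, utility 25 - 23 = 2.
Since 2 > 0, reporting 23 is strictly better here, so truthful reporting is not dominant.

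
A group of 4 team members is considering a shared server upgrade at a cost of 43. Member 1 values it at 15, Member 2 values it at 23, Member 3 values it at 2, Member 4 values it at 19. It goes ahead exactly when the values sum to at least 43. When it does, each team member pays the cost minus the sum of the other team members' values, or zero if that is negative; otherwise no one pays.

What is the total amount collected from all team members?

10

Total value 59 ≥ cost 43, so it is built.
Member 1: others sum to 44; max(0, 43 - 44) = 0.
Member 2: others sum to 36; max(0, 43 - 36) = 7.
Member 3: others sum to 57; max(0, 43 - 57) = 0.
Member 4: others sum to 40; max(0, 43 - 40) = 3.
Total collected = 0 + 7 + 0 + 3 = 10.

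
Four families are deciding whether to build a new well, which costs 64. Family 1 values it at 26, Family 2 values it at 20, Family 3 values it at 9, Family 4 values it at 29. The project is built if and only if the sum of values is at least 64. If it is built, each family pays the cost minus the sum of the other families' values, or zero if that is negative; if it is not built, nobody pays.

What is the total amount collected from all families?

Total value 84 ≥ cost 64, so it is built.
Family 1: others sum to 58; max(0, 64 - 58) = 6.
Family 2: others sum to 64; max(0, 64 - 64) = 0.
Family 3: others sum to 75; max(0, 64 - 75) = 0.
Family 4: others sum to 55; max(0, 64 - 55) = 9.
Total collected = 6 + 0 + 0 + 9 = 15.

15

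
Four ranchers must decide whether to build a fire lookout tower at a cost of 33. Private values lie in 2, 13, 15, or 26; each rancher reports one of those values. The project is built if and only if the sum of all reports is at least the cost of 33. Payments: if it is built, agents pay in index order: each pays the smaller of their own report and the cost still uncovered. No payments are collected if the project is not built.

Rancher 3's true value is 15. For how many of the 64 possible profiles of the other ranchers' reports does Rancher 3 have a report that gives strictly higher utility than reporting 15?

32

Others report (2, 2, 26): truth gives 0; report 13 gives 2 > 0. Violating.
Others report (2, 13, 13): truth gives 0; report 13 gives 2 > 0. Violating.
Others report (2, 13, 15): truth gives 0; report 13 gives 2 > 0. Violating.
Others report (2, 13, 26): truth gives 0; report 2 gives 13 > 0. Violating.
Others report (2, 2, 2): truth gives 0; no alternative beats it.
Others report (2, 2, 13): truth gives 0; no alternative beats it.
(Checking all 64 profiles: 32 have a profitable deviation, 32 do not.)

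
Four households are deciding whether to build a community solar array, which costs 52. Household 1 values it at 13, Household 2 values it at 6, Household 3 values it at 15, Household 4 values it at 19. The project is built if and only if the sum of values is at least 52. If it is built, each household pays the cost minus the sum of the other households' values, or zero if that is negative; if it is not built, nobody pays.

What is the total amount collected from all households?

Total value 53 ≥ cost 52, so it is built.
Household 1: others sum to 40; max(0, 52 - 40) = 12.
Household 2: others sum to 47; max(0, 52 - 47) = 5.
Household 3: others sum to 38; max(0, 52 - 38) = 14.
Household 4: others sum to 34; max(0, 52 - 34) = 18.
Total collected = 12 + 5 + 14 + 18 = 49.

49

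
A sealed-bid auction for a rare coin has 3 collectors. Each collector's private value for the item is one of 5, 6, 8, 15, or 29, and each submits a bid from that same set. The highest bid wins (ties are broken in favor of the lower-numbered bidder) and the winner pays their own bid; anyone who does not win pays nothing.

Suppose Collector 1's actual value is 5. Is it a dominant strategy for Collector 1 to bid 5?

Yes

Check each profile of the others' bids and compare truth against every alternative bid.
Others bid (5, 5): truth gives 0, best alternative gives -1.
Others bid (5, 6): truth gives 0, best alternative gives -1.
Others bid (6, 5): truth gives 0, best alternative gives -1.
Others bid (6, 6): truth gives 0, best alternative gives -1.
Others bid (5, 8): truth gives 0, best alternative gives 0.
Others bid (5, 15): truth gives 0, best alternative gives 0.
(Remaining 19 profiles checked similarly; truth is weakly best in each.)
In every case the truthful bid is at least as good as any alternative, so it is a dominant strategy.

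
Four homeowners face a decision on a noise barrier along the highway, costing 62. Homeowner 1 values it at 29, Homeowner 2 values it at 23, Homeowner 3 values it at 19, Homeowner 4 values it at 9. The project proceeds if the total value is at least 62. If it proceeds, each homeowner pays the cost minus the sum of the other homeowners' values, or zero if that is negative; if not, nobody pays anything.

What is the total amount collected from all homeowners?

Total value 80 ≥ cost 62, so it is built.
Homeowner 1: others sum to 51; max(0, 62 - 51) = 11.
Homeowner 2: others sum to 57; max(0, 62 - 57) = 5.
Homeowner 3: others sum to 61; max(0, 62 - 61) = 1.
Homeowner 4: others sum to 71; max(0, 62 - 71) = 0.
Total collected = 11 + 5 + 1 + 0 = 17.

17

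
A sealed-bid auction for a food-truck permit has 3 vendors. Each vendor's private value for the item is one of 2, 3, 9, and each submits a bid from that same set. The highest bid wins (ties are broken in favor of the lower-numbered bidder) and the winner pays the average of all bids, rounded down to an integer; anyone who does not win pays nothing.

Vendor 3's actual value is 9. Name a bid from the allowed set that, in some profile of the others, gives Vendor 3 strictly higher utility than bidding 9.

3

Suppose Vendor 1 bids 2 and Vendor 2 bids 2.
Bid 9: wins, pays 4, utility 9 - 4 = 5.
Bid 3: wins, pays 2, utility 9 - 2 = 7.
So bidding 3 beats truth here (7 > 5).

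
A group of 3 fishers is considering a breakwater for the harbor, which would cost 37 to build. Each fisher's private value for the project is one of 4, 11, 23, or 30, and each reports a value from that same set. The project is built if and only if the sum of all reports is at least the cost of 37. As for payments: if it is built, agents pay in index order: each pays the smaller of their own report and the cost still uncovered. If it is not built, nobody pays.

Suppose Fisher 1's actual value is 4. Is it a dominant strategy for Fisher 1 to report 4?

Check each profile of the others' reports and compare truth against every alternative report.
Others report (4, 23): truth gives 0, best alternative gives -7.
Others report (4, 30): truth gives 0, best alternative gives -7.
Others report (11, 23): truth gives 0, best alternative gives -7.
Others report (11, 30): truth gives 0, best alternative gives -7.
Others report (23, 4): truth gives 0, best alternative gives -7.
Others report (23, 11): truth gives 0, best alternative gives -7.
(Remaining 10 profiles checked similarly; truth is weakly best in each.)
In every case the truthful report is at least as good as any alternative, so it is a dominant strategy.

Yes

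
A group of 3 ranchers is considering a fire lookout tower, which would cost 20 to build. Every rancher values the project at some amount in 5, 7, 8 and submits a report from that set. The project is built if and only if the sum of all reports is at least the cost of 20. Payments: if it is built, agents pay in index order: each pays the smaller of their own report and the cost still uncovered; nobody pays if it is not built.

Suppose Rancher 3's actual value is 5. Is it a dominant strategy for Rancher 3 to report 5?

Check each profile of the others' reports and compare truth against every alternative report.
Others report (5, 8): truth gives 0, best alternative gives -2.
Others report (8, 5): truth gives 0, best alternative gives -2.
Others report (7, 7): truth gives 0, best alternative gives -1.
Others report (8, 8): truth gives 1, best alternative gives 1.
Others report (5, 5): truth gives 0, best alternative gives 0.
Others report (5, 7): truth gives 0, best alternative gives 0.
(Remaining 3 profiles checked similarly; truth is weakly best in each.)
In every case the truthful report is at least as good as any alternative, so it is a dominant strategy.

Yes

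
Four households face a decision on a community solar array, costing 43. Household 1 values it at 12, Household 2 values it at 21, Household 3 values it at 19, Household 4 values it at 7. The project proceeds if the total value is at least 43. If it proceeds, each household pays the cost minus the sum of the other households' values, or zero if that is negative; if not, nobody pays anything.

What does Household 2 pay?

Total value 59 ≥ cost 43, so the project is built.
The other households' values sum to 38.
Cost minus that sum is 43 - 38 = 5.

5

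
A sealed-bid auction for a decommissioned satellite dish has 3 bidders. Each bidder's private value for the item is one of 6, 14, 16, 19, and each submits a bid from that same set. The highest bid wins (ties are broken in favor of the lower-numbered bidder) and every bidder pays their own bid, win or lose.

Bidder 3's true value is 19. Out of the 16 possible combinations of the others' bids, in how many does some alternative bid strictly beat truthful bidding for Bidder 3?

Others bid (6, 6): truth gives 0; bid 14 gives 5 > 0. Violating.
Others bid (6, 14): truth gives 0; bid 16 gives 3 > 0. Violating.
Others bid (6, 19): truth gives -19; bid 6 gives -6 > -19. Violating.
Others bid (14, 6): truth gives 0; bid 16 gives 3 > 0. Violating.
Others bid (6, 16): truth gives 0; no alternative beats it.
Others bid (14, 16): truth gives 0; no alternative beats it.
(Checking all 16 profiles: 11 have a profitable deviation, 5 do not.)

11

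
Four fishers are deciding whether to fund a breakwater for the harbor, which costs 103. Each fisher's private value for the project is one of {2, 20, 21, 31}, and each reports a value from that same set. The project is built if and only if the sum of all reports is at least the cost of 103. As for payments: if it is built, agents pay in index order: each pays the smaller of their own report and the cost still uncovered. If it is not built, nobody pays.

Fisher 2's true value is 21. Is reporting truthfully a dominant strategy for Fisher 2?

No

Consider the case where Fisher 1 reports 21, Fisher 3 reports 31 and Fisher 4 reports 31.
Truthful report 21: project built, pays 21, utility 21 - 21 = 0.
Report 20 instead: project built, pays 20, utility 21 - 20 = 1.
Since 1 > 0, reporting 20 is strictly better here, so truthful reporting is not dominant.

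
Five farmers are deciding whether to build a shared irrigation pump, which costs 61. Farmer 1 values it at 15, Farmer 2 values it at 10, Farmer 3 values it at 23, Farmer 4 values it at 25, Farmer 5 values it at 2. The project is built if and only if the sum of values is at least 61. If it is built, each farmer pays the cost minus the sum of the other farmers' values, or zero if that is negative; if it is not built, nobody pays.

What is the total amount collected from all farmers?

Total value 75 ≥ cost 61, so it is built.
Farmer 1: others sum to 60; max(0, 61 - 60) = 1.
Farmer 2: others sum to 65; max(0, 61 - 65) = 0.
Farmer 3: others sum to 52; max(0, 61 - 52) = 9.
Farmer 4: others sum to 50; max(0, 61 - 50) = 11.
Farmer 5: others sum to 73; max(0, 61 - 73) = 0.
Total collected = 1 + 0 + 9 + 11 + 0 = 21.

21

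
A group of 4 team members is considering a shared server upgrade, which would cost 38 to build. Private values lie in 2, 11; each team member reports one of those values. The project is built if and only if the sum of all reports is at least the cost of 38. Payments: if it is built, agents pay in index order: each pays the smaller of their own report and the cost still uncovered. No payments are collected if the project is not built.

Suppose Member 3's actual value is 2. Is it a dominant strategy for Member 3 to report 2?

Yes

Check each profile of the others' reports and compare truth against every alternative report.
Others report (11, 11, 11): truth gives 0, best alternative gives -9.
Others report (2, 2, 2): truth gives 0, best alternative gives 0.
Others report (2, 2, 11): truth gives 0, best alternative gives 0.
Others report (2, 11, 2): truth gives 0, best alternative gives 0.
Others report (2, 11, 11): truth gives 0, best alternative gives 0.
Others report (11, 2, 2): truth gives 0, best alternative gives 0.
(Remaining 2 profiles checked similarly; truth is weakly best in each.)
In every case the truthful report is at least as good as any alternative, so it is a dominant strategy.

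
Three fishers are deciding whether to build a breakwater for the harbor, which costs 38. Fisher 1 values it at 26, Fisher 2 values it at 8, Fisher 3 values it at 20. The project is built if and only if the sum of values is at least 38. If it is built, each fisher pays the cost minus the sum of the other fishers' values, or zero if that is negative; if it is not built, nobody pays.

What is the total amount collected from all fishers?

14

Total value 54 ≥ cost 38, so it is built.
Fisher 1: others sum to 28; max(0, 38 - 28) = 10.
Fisher 2: others sum to 46; max(0, 38 - 46) = 0.
Fisher 3: others sum to 34; max(0, 38 - 34) = 4.
Total collected = 10 + 0 + 4 = 14.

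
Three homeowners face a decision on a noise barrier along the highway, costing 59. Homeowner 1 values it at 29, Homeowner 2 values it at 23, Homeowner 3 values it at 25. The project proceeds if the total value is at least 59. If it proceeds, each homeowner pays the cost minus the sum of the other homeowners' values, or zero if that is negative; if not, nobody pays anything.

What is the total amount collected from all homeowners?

Total value 77 ≥ cost 59, so it is built.
Homeowner 1: others sum to 48; max(0, 59 - 48) = 11.
Homeowner 2: others sum to 54; max(0, 59 - 54) = 5.
Homeowner 3: others sum to 52; max(0, 59 - 52) = 7.
Total collected = 11 + 5 + 7 = 23.

23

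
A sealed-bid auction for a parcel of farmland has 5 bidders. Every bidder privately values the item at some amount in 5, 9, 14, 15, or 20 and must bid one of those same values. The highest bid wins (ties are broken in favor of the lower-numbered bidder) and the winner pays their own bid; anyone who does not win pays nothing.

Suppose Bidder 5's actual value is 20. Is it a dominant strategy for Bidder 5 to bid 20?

No

Consider the case where Bidder 1 bids 5, Bidder 2 bids 5, Bidder 3 bids 5 and Bidder 4 bids 5.
Truthful bid 20: wins, pays 20, utility 20 - 20 = 0.
Bid 9 instead: wins, pays 9, utility 20 - 9 = 11.
Since 11 > 0, bidding 9 is strictly better here, so truthful bidding is not dominant.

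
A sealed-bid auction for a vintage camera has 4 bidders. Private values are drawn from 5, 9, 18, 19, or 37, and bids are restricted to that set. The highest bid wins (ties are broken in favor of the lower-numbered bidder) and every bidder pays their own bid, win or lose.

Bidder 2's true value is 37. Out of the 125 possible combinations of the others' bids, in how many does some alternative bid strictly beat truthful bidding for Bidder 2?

73

Others bid (5, 5, 5): truth gives 0; bid 9 gives 28 > 0. Violating.
Others bid (5, 5, 9): truth gives 0; bid 9 gives 28 > 0. Violating.
Others bid (5, 5, 18): truth gives 0; bid 18 gives 19 > 0. Violating.
Others bid (5, 5, 19): truth gives 0; bid 19 gives 18 > 0. Violating.
Others bid (5, 5, 37): truth gives 0; no alternative beats it.
Others bid (5, 9, 37): truth gives 0; no alternative beats it.
(Checking all 125 profiles: 73 have a profitable deviation, 52 do not.)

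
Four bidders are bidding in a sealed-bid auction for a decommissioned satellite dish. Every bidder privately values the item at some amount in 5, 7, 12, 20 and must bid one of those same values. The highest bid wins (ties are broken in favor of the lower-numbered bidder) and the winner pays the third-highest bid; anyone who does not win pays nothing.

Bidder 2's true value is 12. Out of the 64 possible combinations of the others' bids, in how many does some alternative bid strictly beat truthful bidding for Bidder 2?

12

Others bid (5, 5, 20): truth gives 0; bid 20 gives 7 > 0. Violating.
Others bid (5, 7, 20): truth gives 0; bid 20 gives 5 > 0. Violating.
Others bid (5, 20, 5): truth gives 0; bid 20 gives 7 > 0. Violating.
Others bid (5, 20, 7): truth gives 0; bid 20 gives 5 > 0. Violating.
Others bid (5, 5, 5): truth gives 7; no alternative beats it.
Others bid (5, 5, 7): truth gives 7; no alternative beats it.
(Checking all 64 profiles: 12 have a profitable deviation, 52 do not.)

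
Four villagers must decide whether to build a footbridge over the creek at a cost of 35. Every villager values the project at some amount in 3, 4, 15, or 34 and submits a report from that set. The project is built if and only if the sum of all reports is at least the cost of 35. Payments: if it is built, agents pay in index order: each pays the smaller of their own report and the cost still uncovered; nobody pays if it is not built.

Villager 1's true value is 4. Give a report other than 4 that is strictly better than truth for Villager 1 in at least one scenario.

3

Suppose Villager 2 reports 3, Villager 3 reports 3 and Villager 4 reports 34.
Report 4: project built, pays 4, utility 4 - 4 = 0.
Report 3: project built, pays 3, utility 4 - 3 = 1.
So reporting 3 beats truth here (1 > 0).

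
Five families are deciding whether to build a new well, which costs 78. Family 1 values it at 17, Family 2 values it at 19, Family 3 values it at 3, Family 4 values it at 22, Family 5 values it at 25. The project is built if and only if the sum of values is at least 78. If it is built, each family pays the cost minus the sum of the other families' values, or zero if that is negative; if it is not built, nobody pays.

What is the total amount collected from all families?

51

Total value 86 ≥ cost 78, so it is built.
Family 1: others sum to 69; max(0, 78 - 69) = 9.
Family 2: others sum to 67; max(0, 78 - 67) = 11.
Family 3: others sum to 83; max(0, 78 - 83) = 0.
Family 4: others sum to 64; max(0, 78 - 64) = 14.
Family 5: others sum to 61; max(0, 78 - 61) = 17.
Total collected = 9 + 11 + 0 + 14 + 17 = 51.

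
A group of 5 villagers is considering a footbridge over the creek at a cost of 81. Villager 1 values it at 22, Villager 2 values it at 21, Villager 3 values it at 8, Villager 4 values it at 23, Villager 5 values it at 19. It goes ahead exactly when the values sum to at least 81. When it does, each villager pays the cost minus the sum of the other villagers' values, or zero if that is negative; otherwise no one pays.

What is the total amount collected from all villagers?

37

Total value 93 ≥ cost 81, so it is built.
Villager 1: others sum to 71; max(0, 81 - 71) = 10.
Villager 2: others sum to 72; max(0, 81 - 72) = 9.
Villager 3: others sum to 85; max(0, 81 - 85) = 0.
Villager 4: others sum to 70; max(0, 81 - 70) = 11.
Villager 5: others sum to 74; max(0, 81 - 74) = 7.
Total collected = 10 + 9 + 0 + 11 + 7 = 37.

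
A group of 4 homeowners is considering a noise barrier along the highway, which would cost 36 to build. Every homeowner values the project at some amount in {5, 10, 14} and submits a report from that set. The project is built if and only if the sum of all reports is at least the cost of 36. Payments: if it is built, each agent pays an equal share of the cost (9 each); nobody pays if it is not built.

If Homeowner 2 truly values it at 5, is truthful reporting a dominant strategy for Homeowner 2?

Check each profile of the others' reports and compare truth against every alternative report.
Others report (5, 10, 14): truth gives 0, best alternative gives -4.
Others report (5, 14, 10): truth gives 0, best alternative gives -4.
Others report (10, 5, 14): truth gives 0, best alternative gives -4.
Others report (10, 10, 10): truth gives 0, best alternative gives -4.
Others report (10, 14, 5): truth gives 0, best alternative gives -4.
Others report (14, 5, 10): truth gives 0, best alternative gives -4.
(Remaining 21 profiles checked similarly; truth is weakly best in each.)
In every case the truthful report is at least as good as any alternative, so it is a dominant strategy.

Yes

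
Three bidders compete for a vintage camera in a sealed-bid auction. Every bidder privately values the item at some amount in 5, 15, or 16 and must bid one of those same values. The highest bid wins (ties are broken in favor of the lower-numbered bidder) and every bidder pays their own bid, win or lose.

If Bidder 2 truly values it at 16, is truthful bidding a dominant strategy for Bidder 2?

Consider the case where Bidder 1 bids 5 and Bidder 3 bids 5.
Truthful bid 16: wins, pays 16, utility 16 - 16 = 0.
Bid 15 instead: wins, pays 15, utility 16 - 15 = 1.
Since 1 > 0, bidding 15 is strictly better here, so truthful bidding is not dominant.

No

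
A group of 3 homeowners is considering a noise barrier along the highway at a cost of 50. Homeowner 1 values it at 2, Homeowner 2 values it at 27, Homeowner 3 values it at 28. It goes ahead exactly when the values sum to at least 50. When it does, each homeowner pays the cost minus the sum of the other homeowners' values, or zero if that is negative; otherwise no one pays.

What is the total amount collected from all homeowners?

Total value 57 ≥ cost 50, so it is built.
Homeowner 1: others sum to 55; max(0, 50 - 55) = 0.
Homeowner 2: others sum to 30; max(0, 50 - 30) = 20.
Homeowner 3: others sum to 29; max(0, 50 - 29) = 21.
Total collected = 0 + 20 + 21 = 41.

41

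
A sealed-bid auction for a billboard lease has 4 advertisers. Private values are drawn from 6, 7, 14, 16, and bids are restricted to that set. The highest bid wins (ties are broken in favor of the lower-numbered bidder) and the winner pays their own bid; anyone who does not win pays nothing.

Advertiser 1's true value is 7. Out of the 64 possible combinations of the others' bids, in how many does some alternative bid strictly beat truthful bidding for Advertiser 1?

1

Others bid (6, 6, 6): truth gives 0; bid 6 gives 1 > 0. Violating.
Others bid (6, 6, 7): truth gives 0; no alternative beats it.
Others bid (6, 6, 14): truth gives 0; no alternative beats it.
(Checking all 64 profiles: 1 has a profitable deviation, 63 do not.)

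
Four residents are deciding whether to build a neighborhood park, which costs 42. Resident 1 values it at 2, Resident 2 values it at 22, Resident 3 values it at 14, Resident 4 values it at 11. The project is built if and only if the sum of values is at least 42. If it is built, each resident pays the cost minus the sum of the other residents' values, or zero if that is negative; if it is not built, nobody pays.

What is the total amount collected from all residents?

26

Total value 49 ≥ cost 42, so it is built.
Resident 1: others sum to 47; max(0, 42 - 47) = 0.
Resident 2: others sum to 27; max(0, 42 - 27) = 15.
Resident 3: others sum to 35; max(0, 42 - 35) = 7.
Resident 4: others sum to 38; max(0, 42 - 38) = 4.
Total collected = 0 + 15 + 7 + 4 = 26.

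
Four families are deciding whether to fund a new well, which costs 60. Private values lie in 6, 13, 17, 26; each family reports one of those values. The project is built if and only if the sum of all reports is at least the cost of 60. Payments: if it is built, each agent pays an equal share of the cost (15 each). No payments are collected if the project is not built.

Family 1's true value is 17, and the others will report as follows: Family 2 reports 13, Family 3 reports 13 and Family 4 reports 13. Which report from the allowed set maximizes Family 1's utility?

Report 6: project not built, utility 0.
Report 13: project not built, utility 0.
Report 17: project not built, utility 0.
Report 26: project built, pays 15, utility 17 - 15 = 2.
The best choice is 26 with utility 2.

26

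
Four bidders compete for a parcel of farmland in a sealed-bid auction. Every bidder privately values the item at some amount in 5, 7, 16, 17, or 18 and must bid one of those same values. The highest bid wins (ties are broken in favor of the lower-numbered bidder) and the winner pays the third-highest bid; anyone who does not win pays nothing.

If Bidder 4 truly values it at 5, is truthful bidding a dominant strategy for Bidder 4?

Check each profile of the others' bids and compare truth against every alternative bid.
Others bid (5, 5, 5): truth gives 0, best alternative gives 0.
Others bid (5, 5, 7): truth gives 0, best alternative gives 0.
Others bid (5, 5, 16): truth gives 0, best alternative gives 0.
Others bid (5, 5, 17): truth gives 0, best alternative gives 0.
Others bid (5, 5, 18): truth gives 0, best alternative gives 0.
Others bid (5, 7, 5): truth gives 0, best alternative gives 0.
(Remaining 119 profiles checked similarly; truth is weakly best in each.)
In every case the truthful bid is at least as good as any alternative, so it is a dominant strategy.

Yes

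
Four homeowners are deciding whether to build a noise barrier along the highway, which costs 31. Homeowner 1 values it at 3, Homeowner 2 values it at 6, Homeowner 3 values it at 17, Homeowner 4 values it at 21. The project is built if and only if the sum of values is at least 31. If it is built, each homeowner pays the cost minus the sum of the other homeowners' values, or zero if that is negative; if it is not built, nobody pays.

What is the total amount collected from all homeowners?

Total value 47 ≥ cost 31, so it is built.
Homeowner 1: others sum to 44; max(0, 31 - 44) = 0.
Homeowner 2: others sum to 41; max(0, 31 - 41) = 0.
Homeowner 3: others sum to 30; max(0, 31 - 30) = 1.
Homeowner 4: others sum to 26; max(0, 31 - 26) = 5.
Total collected = 0 + 0 + 1 + 5 = 6.

6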